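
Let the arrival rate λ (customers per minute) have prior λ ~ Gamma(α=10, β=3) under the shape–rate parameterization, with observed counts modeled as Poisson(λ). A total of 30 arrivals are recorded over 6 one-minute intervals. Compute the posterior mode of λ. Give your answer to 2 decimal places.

λ̂_MAP = 4.33

Σxᵢ = 30, n = 6.
Posterior ∝ λ^9e^(−3λ) · λ^30e^(−6λ) = λ^39e^(−9λ), i.e. Gamma(shape=40, rate=9).
The mode of a Gamma(a, b) with a ≥ 1 (shape–rate) is (a−1)/b = 39/9 ≈ 4.33.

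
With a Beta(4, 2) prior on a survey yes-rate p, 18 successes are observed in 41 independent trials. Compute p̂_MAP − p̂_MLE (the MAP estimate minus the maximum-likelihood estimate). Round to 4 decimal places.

Posterior is Beta(22, 25); MAP = (22−1)/(47−2) = 21/45 ≈ 0.46667.
MLE ignores the prior: p̂_MLE = k/n = 18/41 ≈ 0.43902.
Difference = 21/45 − 18/41 = 17/615 ≈ 0.0276.

MAP − MLE = 0.0276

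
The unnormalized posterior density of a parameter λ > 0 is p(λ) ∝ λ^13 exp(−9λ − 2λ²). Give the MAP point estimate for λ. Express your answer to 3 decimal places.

λ̂_MAP = 1.000

ℓ'(λ) = 13/λ − 9 − 4λ. Setting this to zero and multiplying by λ: 4λ² + 9λ − 13 = 0.
λ = (−9 + √(9² + 4·4·13)) / (2·4) = (−9 + √289) / 8 = (−9 + 17)/8 = 1.
ℓ''(λ) = −13/λ² − 4 < 0, confirming a maximum.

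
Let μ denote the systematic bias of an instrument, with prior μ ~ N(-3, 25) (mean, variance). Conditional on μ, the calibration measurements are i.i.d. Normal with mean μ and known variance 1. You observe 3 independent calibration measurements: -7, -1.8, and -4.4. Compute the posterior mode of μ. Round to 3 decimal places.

μ̂_MAP = -4.382

n = 3; x̄ = ((-7) + (-1.8) + (-4.4))/3 = -13.2/3 = -4.4.
For a Normal prior and Normal likelihood with known variance, the posterior is Normal; its mode equals its mean, the precision-weighted average.
Prior precision 1/σ₀² = 1/25 = 0.04; data precision n/σ² = 3/1 = 3.
μ̂ = (0.04·(-3) + 3·(-4.4)) / (0.04 + 3) = (-13.32)/3.04 = -333/76 ≈ -4.382.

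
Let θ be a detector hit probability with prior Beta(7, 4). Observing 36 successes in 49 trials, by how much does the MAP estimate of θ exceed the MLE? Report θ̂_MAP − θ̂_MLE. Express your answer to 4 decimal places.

Posterior is Beta(43, 17); MAP = (43−1)/(60−2) = 42/58 ≈ 0.72414.
MLE ignores the prior: θ̂_MLE = k/n = 36/49 ≈ 0.73469.
Difference = 42/58 − 36/49 = -15/1421 ≈ -0.0106.

MAP − MLE = -0.0106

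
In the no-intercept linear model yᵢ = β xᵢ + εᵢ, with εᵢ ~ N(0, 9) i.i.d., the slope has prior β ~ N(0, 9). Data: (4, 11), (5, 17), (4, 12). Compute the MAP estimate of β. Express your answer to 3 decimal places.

β̂_MAP = 3.052

log p(β | y) = −Σ(yᵢ − βxᵢ)²/(2·9) − β²/(2·9) + const.
Setting the derivative to zero: Σxᵢ(yᵢ − βxᵢ)/9 − β/9 = 0, so β = Σxᵢyᵢ / (Σxᵢ² + σ²/τ²).
Σxᵢyᵢ = 4·11 + 5·17 + 4·12 = 177; Σxᵢ² = 57; σ²/τ² = 1.
β̂_MAP = 177 / (57 + 1) = 177/58 ≈ 3.052.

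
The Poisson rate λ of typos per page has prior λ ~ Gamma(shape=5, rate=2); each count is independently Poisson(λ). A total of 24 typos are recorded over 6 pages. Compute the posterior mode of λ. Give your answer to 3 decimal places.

Σxᵢ = 24, n = 6.
Posterior ∝ λ^4e^(−2λ) · λ^24e^(−6λ) = λ^28e^(−8λ), i.e. Gamma(shape=29, rate=8).
The mode of a Gamma(a, b) with a ≥ 1 (shape–rate) is (a−1)/b = 28/8 ≈ 3.500.

λ̂_MAP = 3.500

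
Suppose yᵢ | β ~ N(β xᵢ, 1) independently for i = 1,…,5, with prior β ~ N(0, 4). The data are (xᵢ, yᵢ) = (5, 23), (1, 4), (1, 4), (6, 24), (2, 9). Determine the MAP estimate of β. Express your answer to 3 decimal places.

β̂_MAP = 4.238

log p(β | y) = −Σ(yᵢ − βxᵢ)²/(2·1) − β²/(2·4) + const.
Setting the derivative to zero: Σxᵢ(yᵢ − βxᵢ)/1 − β/4 = 0, so β = Σxᵢyᵢ / (Σxᵢ² + σ²/τ²).
Σxᵢyᵢ = 5·23 + 1·4 + 1·4 + 6·24 + 2·9 = 285; Σxᵢ² = 67; σ²/τ² = 0.25.
β̂_MAP = 285 / (67 + 0.25) = 285/67.25 ≈ 4.238.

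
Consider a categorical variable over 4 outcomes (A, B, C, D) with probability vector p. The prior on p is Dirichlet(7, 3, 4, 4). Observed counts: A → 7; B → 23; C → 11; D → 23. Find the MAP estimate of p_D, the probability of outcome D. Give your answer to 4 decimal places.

MAP estimate of p_D = 0.3333

The posterior is Dirichlet(αᵢ + nᵢ) = Dirichlet(14, 26, 15, 27).
For a Dirichlet(a₁,…,a_K) with all aᵢ > 1, the mode has j-th component (aⱼ − 1)/(Σaᵢ − K).
Here Σaᵢ = 82 and K = 4, so p_D = (27 − 1)/(82 − 4) = 26/78 ≈ 0.3333.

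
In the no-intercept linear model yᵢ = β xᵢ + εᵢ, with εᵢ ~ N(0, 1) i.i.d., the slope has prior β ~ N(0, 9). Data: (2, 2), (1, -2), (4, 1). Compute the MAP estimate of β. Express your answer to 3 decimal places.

β̂_MAP = 0.284

log p(β | y) = −Σ(yᵢ − βxᵢ)²/(2·1) − β²/(2·9) + const.
Setting the derivative to zero: Σxᵢ(yᵢ − βxᵢ)/1 − β/9 = 0, so β = Σxᵢyᵢ / (Σxᵢ² + σ²/τ²).
Σxᵢyᵢ = 2·2 + 1·(-2) + 4·1 = 6; Σxᵢ² = 21; σ²/τ² = 1/9.
β̂_MAP = 6 / (21 + 1/9) = 6/(190/9) = 27/95 ≈ 0.284.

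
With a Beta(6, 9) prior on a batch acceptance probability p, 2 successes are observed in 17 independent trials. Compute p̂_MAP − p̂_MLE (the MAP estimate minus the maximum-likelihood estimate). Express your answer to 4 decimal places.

Posterior is Beta(8, 24); MAP = (8−1)/(32−2) = 7/30 ≈ 0.23333.
MLE ignores the prior: p̂_MLE = k/n = 2/17 ≈ 0.11765.
Difference = 7/30 − 2/17 = 59/510 ≈ 0.1157.

MAP − MLE = 0.1157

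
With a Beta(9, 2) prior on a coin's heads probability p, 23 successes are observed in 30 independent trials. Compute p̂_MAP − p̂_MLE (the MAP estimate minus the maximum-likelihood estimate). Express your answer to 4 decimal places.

MAP − MLE = 0.0282

Posterior is Beta(32, 9); MAP = (32−1)/(41−2) = 31/39 ≈ 0.79487.
MLE ignores the prior: p̂_MLE = k/n = 23/30 ≈ 0.76667.
Difference = 31/39 − 23/30 = 11/390 ≈ 0.0282.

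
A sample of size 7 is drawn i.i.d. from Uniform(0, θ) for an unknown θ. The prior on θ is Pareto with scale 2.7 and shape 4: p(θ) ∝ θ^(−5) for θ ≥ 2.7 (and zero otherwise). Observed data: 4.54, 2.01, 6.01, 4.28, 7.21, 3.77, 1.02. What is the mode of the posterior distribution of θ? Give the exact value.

θ̂_MAP = 7.21

The Uniform(0, θ) likelihood is θ^(−n) for θ ≥ max(xᵢ), zero otherwise. Here max(xᵢ) = 7.21.
Posterior ∝ θ^(−5) · θ^(−7) = θ^(−12) on θ ≥ max(2.7, 7.21) = 7.21.
This density is strictly decreasing in θ, so the posterior mode lies at the lower boundary of the support.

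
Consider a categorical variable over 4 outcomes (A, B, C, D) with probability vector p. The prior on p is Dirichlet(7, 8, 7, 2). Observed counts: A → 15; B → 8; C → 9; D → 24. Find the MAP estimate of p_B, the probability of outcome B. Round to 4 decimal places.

MAP estimate of p_B = 0.1974

The posterior is Dirichlet(αᵢ + nᵢ) = Dirichlet(22, 16, 16, 26).
For a Dirichlet(a₁,…,a_K) with all aᵢ > 1, the mode has j-th component (aⱼ − 1)/(Σaᵢ − K).
Here Σaᵢ = 80 and K = 4, so p_B = (16 − 1)/(80 − 4) = 15/76 ≈ 0.1974.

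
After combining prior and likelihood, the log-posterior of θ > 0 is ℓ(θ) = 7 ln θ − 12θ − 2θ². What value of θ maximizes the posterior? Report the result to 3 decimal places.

ℓ'(θ) = 7/θ − 12 − 4θ. Setting this to zero and multiplying by θ: 4θ² + 12θ − 7 = 0.
θ = (−12 + √(12² + 4·4·7)) / (2·4) = (−12 + √256) / 8 = (−12 + 16)/8 = 1/2.
ℓ''(θ) = −7/θ² − 4 < 0, confirming a maximum.

θ̂_MAP = 0.500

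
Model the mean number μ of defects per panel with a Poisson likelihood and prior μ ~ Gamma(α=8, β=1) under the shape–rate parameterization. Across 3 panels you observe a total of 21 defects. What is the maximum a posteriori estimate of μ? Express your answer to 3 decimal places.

μ̂_MAP = 7.000

Σxᵢ = 21, n = 3.
Posterior ∝ μ^7e^(−1μ) · μ^21e^(−3μ) = μ^28e^(−4μ), i.e. Gamma(shape=29, rate=4).
The mode of a Gamma(a, b) with a ≥ 1 (shape–rate) is (a−1)/b = 28/4 ≈ 7.000.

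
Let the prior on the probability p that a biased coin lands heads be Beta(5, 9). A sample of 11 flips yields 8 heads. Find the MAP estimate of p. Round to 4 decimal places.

p̂_MAP = 0.5217

Prior: Beta(5, 9).
Data: 8 successes in 11 trials. The binomial likelihood contributes p^8(1−p)^3, so the posterior is Beta(5+8, 9+3) = Beta(13, 12).
For Beta(a, b) with a, b > 1 the mode is (a−1)/(a+b−2) = 12/23 ≈ 0.5217.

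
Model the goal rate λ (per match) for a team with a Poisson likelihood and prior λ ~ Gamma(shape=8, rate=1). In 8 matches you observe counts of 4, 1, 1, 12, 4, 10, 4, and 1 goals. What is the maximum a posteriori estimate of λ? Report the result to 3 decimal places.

Σxᵢ = 4+1+1+12+4+10+4+1 = 37, with n = 8.
Posterior ∝ λ^7e^(−1λ) · λ^37e^(−8λ) = λ^44e^(−9λ), i.e. Gamma(shape=45, rate=9).
The mode of a Gamma(a, b) with a ≥ 1 (shape–rate) is (a−1)/b = 44/9 ≈ 4.889.

λ̂_MAP = 4.889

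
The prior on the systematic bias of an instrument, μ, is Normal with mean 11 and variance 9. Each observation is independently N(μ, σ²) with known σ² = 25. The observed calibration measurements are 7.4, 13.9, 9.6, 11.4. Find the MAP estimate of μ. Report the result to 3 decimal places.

n = 4; x̄ = (7.4 + 13.9 + 9.6 + 11.4)/4 = 42.3/4 = 10.575.
For a Normal prior and Normal likelihood with known variance, the posterior is Normal; its mode equals its mean, the precision-weighted average.
Prior precision 1/σ₀² = 1/9; data precision n/σ² = 4/25 = 0.16.
μ̂ = ((1/9)·11 + 0.16·10.575) / (1/9 + 0.16) = (6557/2250)/(61/225) = 6557/610 ≈ 10.749.

μ̂_MAP = 10.749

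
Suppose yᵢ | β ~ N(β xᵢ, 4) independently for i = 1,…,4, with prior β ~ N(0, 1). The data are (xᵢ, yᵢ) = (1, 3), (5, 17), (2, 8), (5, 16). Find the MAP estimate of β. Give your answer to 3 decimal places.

log p(β | y) = −Σ(yᵢ − βxᵢ)²/(2·4) − β²/(2·1) + const.
Setting the derivative to zero: Σxᵢ(yᵢ − βxᵢ)/4 − β/1 = 0, so β = Σxᵢyᵢ / (Σxᵢ² + σ²/τ²).
Σxᵢyᵢ = 1·3 + 5·17 + 2·8 + 5·16 = 184; Σxᵢ² = 55; σ²/τ² = 4.
β̂_MAP = 184 / (55 + 4) = 184/59 ≈ 3.119.

β̂_MAP = 3.119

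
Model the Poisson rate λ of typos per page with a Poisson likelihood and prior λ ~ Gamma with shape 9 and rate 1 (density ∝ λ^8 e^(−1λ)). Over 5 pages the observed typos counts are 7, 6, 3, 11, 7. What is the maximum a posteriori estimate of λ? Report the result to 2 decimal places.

λ̂_MAP = 7.00

Σxᵢ = 7+6+3+11+7 = 34, with n = 5.
Posterior ∝ λ^8e^(−1λ) · λ^34e^(−5λ) = λ^42e^(−6λ), i.e. Gamma(shape=43, rate=6).
The mode of a Gamma(a, b) with a ≥ 1 (shape–rate) is (a−1)/b = 42/6 ≈ 7.00.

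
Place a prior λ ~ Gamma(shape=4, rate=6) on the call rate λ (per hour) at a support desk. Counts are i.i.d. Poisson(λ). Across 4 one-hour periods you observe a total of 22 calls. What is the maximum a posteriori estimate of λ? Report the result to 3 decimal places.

Σxᵢ = 22, n = 4.
Posterior ∝ λ^3e^(−6λ) · λ^22e^(−4λ) = λ^25e^(−10λ), i.e. Gamma(shape=26, rate=10).
The mode of a Gamma(a, b) with a ≥ 1 (shape–rate) is (a−1)/b = 25/10 ≈ 2.500.

λ̂_MAP = 2.500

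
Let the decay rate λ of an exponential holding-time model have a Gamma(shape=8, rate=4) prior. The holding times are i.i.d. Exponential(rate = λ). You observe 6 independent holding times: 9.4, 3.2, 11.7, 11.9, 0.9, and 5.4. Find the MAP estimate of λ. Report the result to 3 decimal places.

λ̂_MAP = 0.280

The Exponential(rate=λ) likelihood is ∝ λ^n e^(−λΣtᵢ). Here n = 6 and Σtᵢ = 9.4 + 3.2 + 11.7 + 11.9 + 0.9 + 5.4 = 42.5.
Posterior ∝ λ^7e^(−4λ) · λ^6e^(−42.5λ) = λ^13e^(−46.5λ), i.e. Gamma(14, 46.5).
Mode = (a−1)/b = 13/46.5 ≈ 0.280.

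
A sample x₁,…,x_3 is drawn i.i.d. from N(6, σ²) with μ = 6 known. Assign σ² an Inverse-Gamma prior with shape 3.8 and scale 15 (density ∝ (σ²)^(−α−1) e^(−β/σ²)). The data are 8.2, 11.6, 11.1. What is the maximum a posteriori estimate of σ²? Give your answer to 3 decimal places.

σ̂²_MAP = 7.318

Sum of squared deviations about the known mean: SS = (8.2−6)² + (11.6−6)² + (11.1−6)² = 62.21.
The Normal likelihood contributes (σ²)^(−n/2) exp(−SS/(2σ²)), so the posterior is Inverse-Gamma(α + n/2, β + SS/2) = Inverse-Gamma(5.3, 46.105).
The mode of Inverse-Gamma(a, b) is b/(a+1) = 46.105/6.3 ≈ 7.318.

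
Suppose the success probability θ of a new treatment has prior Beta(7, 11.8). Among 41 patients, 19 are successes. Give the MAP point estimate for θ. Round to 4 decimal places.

Prior: Beta(7, 11.8).
Data: 19 successes in 41 trials. The binomial likelihood contributes θ^19(1−θ)^22, so the posterior is Beta(7+19, 11.8+22) = Beta(26, 33.8).
For Beta(a, b) with a, b > 1 the mode is (a−1)/(a+b−2) = 25/57.8 ≈ 0.4325.

θ̂_MAP = 0.4325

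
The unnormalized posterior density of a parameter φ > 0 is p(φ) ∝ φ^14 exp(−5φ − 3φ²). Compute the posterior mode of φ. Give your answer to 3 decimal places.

ℓ'(φ) = 14/φ − 5 − 6φ. Setting this to zero and multiplying by φ: 6φ² + 5φ − 14 = 0.
φ = (−5 + √(5² + 4·6·14)) / (2·6) = (−5 + √361) / 12 = (−5 + 19)/12 = 7/6.
ℓ''(φ) = −14/φ² − 6 < 0, confirming a maximum.

φ̂_MAP = 1.167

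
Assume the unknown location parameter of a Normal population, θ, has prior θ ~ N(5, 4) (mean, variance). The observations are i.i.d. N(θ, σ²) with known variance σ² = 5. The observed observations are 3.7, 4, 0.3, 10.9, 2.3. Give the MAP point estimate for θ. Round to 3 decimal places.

θ̂_MAP = 4.392

n = 5; x̄ = (3.7 + 4 + 0.3 + 10.9 + 2.3)/5 = 21.2/5 = 4.24.
For a Normal prior and Normal likelihood with known variance, the posterior is Normal; its mode equals its mean, the precision-weighted average.
Prior precision 1/σ₀² = 1/4 = 0.25; data precision n/σ² = 5/5 = 1.
θ̂ = (0.25·5 + 1·4.24) / (0.25 + 1) = 5.49/1.25 = 4.392.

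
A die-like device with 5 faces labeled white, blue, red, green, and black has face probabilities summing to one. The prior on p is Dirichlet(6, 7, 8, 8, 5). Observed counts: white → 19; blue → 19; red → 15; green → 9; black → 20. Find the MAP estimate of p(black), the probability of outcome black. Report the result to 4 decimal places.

MAP estimate of p(black) = 0.2162

The posterior is Dirichlet(αᵢ + nᵢ) = Dirichlet(25, 26, 23, 17, 25).
For a Dirichlet(a₁,…,a_K) with all aᵢ > 1, the mode has j-th component (aⱼ − 1)/(Σaᵢ − K).
Here Σaᵢ = 116 and K = 5, so p(black) = (25 − 1)/(116 − 5) = 24/111 ≈ 0.2162.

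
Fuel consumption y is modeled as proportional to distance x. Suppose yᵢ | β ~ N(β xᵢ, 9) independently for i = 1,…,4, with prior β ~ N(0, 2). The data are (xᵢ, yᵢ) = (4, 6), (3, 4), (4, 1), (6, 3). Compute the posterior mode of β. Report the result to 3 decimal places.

β̂_MAP = 0.712

log p(β | y) = −Σ(yᵢ − βxᵢ)²/(2·9) − β²/(2·2) + const.
Setting the derivative to zero: Σxᵢ(yᵢ − βxᵢ)/9 − β/2 = 0, so β = Σxᵢyᵢ / (Σxᵢ² + σ²/τ²).
Σxᵢyᵢ = 4·6 + 3·4 + 4·1 + 6·3 = 58; Σxᵢ² = 77; σ²/τ² = 4.5.
β̂_MAP = 58 / (77 + 4.5) = 58/81.5 ≈ 0.712.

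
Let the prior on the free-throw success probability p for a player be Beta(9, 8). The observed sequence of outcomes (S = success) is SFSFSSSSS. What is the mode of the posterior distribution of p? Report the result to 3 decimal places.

Prior: Beta(9, 8).
Data: 7 successes in 9 trials (from the sequence). The binomial likelihood contributes p^7(1−p)^2, so the posterior is Beta(9+7, 8+2) = Beta(16, 10).
For Beta(a, b) with a, b > 1 the mode is (a−1)/(a+b−2) = 15/24 ≈ 0.625.

p̂_MAP = 0.625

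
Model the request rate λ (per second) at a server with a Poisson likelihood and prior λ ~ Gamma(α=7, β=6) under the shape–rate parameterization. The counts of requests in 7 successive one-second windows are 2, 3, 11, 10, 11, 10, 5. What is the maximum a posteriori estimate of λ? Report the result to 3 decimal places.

λ̂_MAP = 4.462

Σxᵢ = 2+3+11+10+11+10+5 = 52, with n = 7.
Posterior ∝ λ^6e^(−6λ) · λ^52e^(−7λ) = λ^58e^(−13λ), i.e. Gamma(shape=59, rate=13).
The mode of a Gamma(a, b) with a ≥ 1 (shape–rate) is (a−1)/b = 58/13 ≈ 4.462.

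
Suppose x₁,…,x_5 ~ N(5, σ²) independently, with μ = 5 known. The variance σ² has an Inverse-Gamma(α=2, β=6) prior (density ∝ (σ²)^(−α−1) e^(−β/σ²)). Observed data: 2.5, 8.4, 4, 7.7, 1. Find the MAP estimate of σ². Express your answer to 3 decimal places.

Sum of squared deviations about the known mean: SS = (2.5−5)² + (8.4−5)² + (4−5)² + (7.7−5)² + (1−5)² = 42.1.
The Normal likelihood contributes (σ²)^(−n/2) exp(−SS/(2σ²)), so the posterior is Inverse-Gamma(α + n/2, β + SS/2) = Inverse-Gamma(4.5, 27.05).
The mode of Inverse-Gamma(a, b) is b/(a+1) = 27.05/5.5 ≈ 4.918.

σ̂²_MAP = 4.918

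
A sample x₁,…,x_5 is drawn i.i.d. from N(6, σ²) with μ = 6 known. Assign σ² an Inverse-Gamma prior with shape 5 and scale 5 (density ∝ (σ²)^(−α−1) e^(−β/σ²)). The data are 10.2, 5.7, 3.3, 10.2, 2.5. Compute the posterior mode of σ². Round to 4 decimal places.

Sum of squared deviations about the known mean: SS = (10.2−6)² + (5.7−6)² + (3.3−6)² + (10.2−6)² + (2.5−6)² = 54.91.
The Normal likelihood contributes (σ²)^(−n/2) exp(−SS/(2σ²)), so the posterior is Inverse-Gamma(α + n/2, β + SS/2) = Inverse-Gamma(7.5, 32.455).
The mode of Inverse-Gamma(a, b) is b/(a+1) = 32.455/8.5 ≈ 3.8182.

σ̂²_MAP = 3.8182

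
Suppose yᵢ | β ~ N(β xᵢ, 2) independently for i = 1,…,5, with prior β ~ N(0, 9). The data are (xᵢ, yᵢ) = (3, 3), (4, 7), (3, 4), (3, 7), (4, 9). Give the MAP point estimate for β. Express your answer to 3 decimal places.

β̂_MAP = 1.790

log p(β | y) = −Σ(yᵢ − βxᵢ)²/(2·2) − β²/(2·9) + const.
Setting the derivative to zero: Σxᵢ(yᵢ − βxᵢ)/2 − β/9 = 0, so β = Σxᵢyᵢ / (Σxᵢ² + σ²/τ²).
Σxᵢyᵢ = 3·3 + 4·7 + 3·4 + 3·7 + 4·9 = 106; Σxᵢ² = 59; σ²/τ² = 2/9.
β̂_MAP = 106 / (59 + 2/9) = 106/(533/9) = 954/533 ≈ 1.790.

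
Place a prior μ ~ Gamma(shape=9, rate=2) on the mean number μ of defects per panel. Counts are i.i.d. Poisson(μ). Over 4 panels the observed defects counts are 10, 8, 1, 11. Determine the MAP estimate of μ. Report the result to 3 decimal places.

μ̂_MAP = 6.333

Σxᵢ = 10+8+1+11 = 30, with n = 4.
Posterior ∝ μ^8e^(−2μ) · μ^30e^(−4μ) = μ^38e^(−6μ), i.e. Gamma(shape=39, rate=6).
The mode of a Gamma(a, b) with a ≥ 1 (shape–rate) is (a−1)/b = 38/6 ≈ 6.333.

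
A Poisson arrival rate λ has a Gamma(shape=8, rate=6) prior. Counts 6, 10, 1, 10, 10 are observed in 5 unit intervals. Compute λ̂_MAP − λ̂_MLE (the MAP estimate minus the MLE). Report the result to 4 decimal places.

MAP − MLE = -3.4000

Σxᵢ = 37. Posterior is Gamma(45, 11); MAP = (45−1)/11 = 44/11 ≈ 4.00000.
MLE = x̄ = 37/5 ≈ 7.40000.
Difference = 44/11 − 37/5 = -17/5 ≈ -3.4000.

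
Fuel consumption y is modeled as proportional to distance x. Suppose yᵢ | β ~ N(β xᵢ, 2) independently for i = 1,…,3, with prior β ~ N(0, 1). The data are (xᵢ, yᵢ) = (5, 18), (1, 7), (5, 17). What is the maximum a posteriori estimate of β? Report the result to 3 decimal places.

β̂_MAP = 3.434

log p(β | y) = −Σ(yᵢ − βxᵢ)²/(2·2) − β²/(2·1) + const.
Setting the derivative to zero: Σxᵢ(yᵢ − βxᵢ)/2 − β/1 = 0, so β = Σxᵢyᵢ / (Σxᵢ² + σ²/τ²).
Σxᵢyᵢ = 5·18 + 1·7 + 5·17 = 182; Σxᵢ² = 51; σ²/τ² = 2.
β̂_MAP = 182 / (51 + 2) = 182/53 ≈ 3.434.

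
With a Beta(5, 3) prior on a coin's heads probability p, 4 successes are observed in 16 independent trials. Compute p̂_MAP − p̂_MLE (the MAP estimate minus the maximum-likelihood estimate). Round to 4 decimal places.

Posterior is Beta(9, 15); MAP = (9−1)/(24−2) = 8/22 ≈ 0.36364.
MLE ignores the prior: p̂_MLE = k/n = 4/16 ≈ 0.25000.
Difference = 8/22 − 4/16 = 5/44 ≈ 0.1136.

MAP − MLE = 0.1136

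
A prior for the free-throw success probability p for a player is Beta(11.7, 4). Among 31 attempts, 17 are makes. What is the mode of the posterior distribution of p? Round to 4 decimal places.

p̂_MAP = 0.6197

Prior: Beta(11.7, 4).
Data: 17 successes in 31 trials. The binomial likelihood contributes p^17(1−p)^14, so the posterior is Beta(11.7+17, 4+14) = Beta(28.7, 18).
For Beta(a, b) with a, b > 1 the mode is (a−1)/(a+b−2) = 27.7/44.7 ≈ 0.6197.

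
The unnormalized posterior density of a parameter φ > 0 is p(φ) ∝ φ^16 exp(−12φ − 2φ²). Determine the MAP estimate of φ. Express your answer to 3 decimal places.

ℓ'(φ) = 16/φ − 12 − 4φ. Setting this to zero and multiplying by φ: 4φ² + 12φ − 16 = 0.
φ = (−12 + √(12² + 4·4·16)) / (2·4) = (−12 + √400) / 8 = (−12 + 20)/8 = 1.
ℓ''(φ) = −16/φ² − 4 < 0, confirming a maximum.

φ̂_MAP = 1.000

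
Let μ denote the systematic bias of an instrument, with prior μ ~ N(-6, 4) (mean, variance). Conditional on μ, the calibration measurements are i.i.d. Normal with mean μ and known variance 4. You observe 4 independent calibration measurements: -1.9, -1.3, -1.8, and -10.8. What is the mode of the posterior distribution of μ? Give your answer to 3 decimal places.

μ̂_MAP = -4.360

n = 4; x̄ = ((-1.9) + (-1.3) + (-1.8) + (-10.8))/4 = -15.8/4 = -3.95.
For a Normal prior and Normal likelihood with known variance, the posterior is Normal; its mode equals its mean, the precision-weighted average.
Prior precision 1/σ₀² = 1/4 = 0.25; data precision n/σ² = 4/4 = 1.
μ̂ = (0.25·(-6) + 1·(-3.95)) / (0.25 + 1) = (-5.45)/1.25 = -4.360.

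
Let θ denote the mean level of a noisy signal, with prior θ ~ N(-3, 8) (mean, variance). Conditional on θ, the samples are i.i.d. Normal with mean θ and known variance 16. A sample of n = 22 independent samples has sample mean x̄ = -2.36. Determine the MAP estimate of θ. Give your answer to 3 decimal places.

n = 22, x̄ = -2.36.
For a Normal prior and Normal likelihood with known variance, the posterior is Normal; its mode equals its mean, the precision-weighted average.
Prior precision 1/σ₀² = 1/8 = 0.125; data precision n/σ² = 22/16 = 1.375.
θ̂ = (0.125·(-3) + 1.375·(-2.36)) / (0.125 + 1.375) = (-3.62)/1.5 = -181/75 ≈ -2.413.

θ̂_MAP = -2.413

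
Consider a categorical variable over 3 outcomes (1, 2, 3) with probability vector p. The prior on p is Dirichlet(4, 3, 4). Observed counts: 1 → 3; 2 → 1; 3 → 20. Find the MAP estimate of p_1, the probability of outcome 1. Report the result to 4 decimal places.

The posterior is Dirichlet(αᵢ + nᵢ) = Dirichlet(7, 4, 24).
For a Dirichlet(a₁,…,a_K) with all aᵢ > 1, the mode has j-th component (aⱼ − 1)/(Σaᵢ − K).
Here Σaᵢ = 35 and K = 3, so p_1 = (7 − 1)/(35 − 3) = 6/32 ≈ 0.1875.

MAP estimate: 0.1875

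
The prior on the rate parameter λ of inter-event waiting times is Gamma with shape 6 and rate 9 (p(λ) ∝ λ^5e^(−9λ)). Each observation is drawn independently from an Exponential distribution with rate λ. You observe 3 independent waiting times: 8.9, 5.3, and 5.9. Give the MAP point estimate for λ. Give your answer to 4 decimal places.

The Exponential(rate=λ) likelihood is ∝ λ^n e^(−λΣtᵢ). Here n = 3 and Σtᵢ = 8.9 + 5.3 + 5.9 = 20.1.
Posterior ∝ λ^5e^(−9λ) · λ^3e^(−20.1λ) = λ^8e^(−29.1λ), i.e. Gamma(9, 29.1).
Mode = (a−1)/b = 8/29.1 ≈ 0.2749.

λ̂_MAP = 0.2749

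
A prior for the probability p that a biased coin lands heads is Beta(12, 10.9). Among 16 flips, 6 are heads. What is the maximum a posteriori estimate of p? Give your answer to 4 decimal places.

p̂_MAP = 0.4607

Prior: Beta(12, 10.9).
Data: 6 successes in 16 trials. The binomial likelihood contributes p^6(1−p)^10, so the posterior is Beta(12+6, 10.9+10) = Beta(18, 20.9).
For Beta(a, b) with a, b > 1 the mode is (a−1)/(a+b−2) = 17/36.9 ≈ 0.4607.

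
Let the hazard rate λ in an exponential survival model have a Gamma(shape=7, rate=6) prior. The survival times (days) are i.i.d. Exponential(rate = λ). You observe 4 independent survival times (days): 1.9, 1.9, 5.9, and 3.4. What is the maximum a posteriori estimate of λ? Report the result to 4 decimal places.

The Exponential(rate=λ) likelihood is ∝ λ^n e^(−λΣtᵢ). Here n = 4 and Σtᵢ = 1.9 + 1.9 + 5.9 + 3.4 = 13.1.
Posterior ∝ λ^6e^(−6λ) · λ^4e^(−13.1λ) = λ^10e^(−19.1λ), i.e. Gamma(11, 19.1).
Mode = (a−1)/b = 10/19.1 ≈ 0.5236.

λ̂_MAP = 0.5236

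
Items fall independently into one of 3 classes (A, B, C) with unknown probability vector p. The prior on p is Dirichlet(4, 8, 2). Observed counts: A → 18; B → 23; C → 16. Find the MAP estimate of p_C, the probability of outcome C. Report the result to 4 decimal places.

MAP estimate of p_C = 0.2500

The posterior is Dirichlet(αᵢ + nᵢ) = Dirichlet(22, 31, 18).
For a Dirichlet(a₁,…,a_K) with all aᵢ > 1, the mode has j-th component (aⱼ − 1)/(Σaᵢ − K).
Here Σaᵢ = 71 and K = 3, so p_C = (18 − 1)/(71 − 3) = 17/68 ≈ 0.2500.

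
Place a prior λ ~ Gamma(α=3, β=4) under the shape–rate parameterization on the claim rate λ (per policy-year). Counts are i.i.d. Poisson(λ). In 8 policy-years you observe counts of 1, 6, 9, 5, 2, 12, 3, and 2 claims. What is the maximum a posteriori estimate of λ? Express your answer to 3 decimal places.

Σxᵢ = 1+6+9+5+2+12+3+2 = 40, with n = 8.
Posterior ∝ λ^2e^(−4λ) · λ^40e^(−8λ) = λ^42e^(−12λ), i.e. Gamma(shape=43, rate=12).
The mode of a Gamma(a, b) with a ≥ 1 (shape–rate) is (a−1)/b = 42/12 ≈ 3.500.

λ̂_MAP = 3.500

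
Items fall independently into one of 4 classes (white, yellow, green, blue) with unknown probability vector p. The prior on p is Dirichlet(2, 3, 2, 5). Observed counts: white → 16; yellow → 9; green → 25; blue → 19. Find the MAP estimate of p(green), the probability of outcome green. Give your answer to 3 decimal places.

MAP estimate of p(green) = 0.338

The posterior is Dirichlet(αᵢ + nᵢ) = Dirichlet(18, 12, 27, 24).
For a Dirichlet(a₁,…,a_K) with all aᵢ > 1, the mode has j-th component (aⱼ − 1)/(Σaᵢ − K).
Here Σaᵢ = 81 and K = 4, so p(green) = (27 − 1)/(81 − 4) = 26/77 ≈ 0.338.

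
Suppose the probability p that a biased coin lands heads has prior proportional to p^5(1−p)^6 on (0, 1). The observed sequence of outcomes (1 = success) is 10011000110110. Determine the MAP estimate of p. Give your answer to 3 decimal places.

The prior density ∝ p^5(1−p)^6 is the kernel of Beta(6, 7).
Data: 7 successes in 14 trials (from the sequence). The binomial likelihood contributes p^7(1−p)^7, so the posterior is Beta(6+7, 7+7) = Beta(13, 14).
For Beta(a, b) with a, b > 1 the mode is (a−1)/(a+b−2) = 12/25 ≈ 0.480.

p̂_MAP = 0.480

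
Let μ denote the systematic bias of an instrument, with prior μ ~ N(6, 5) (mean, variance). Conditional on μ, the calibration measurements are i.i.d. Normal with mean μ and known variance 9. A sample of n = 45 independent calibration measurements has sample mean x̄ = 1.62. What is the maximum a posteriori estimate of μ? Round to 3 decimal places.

μ̂_MAP = 1.788

n = 45, x̄ = 1.62.
For a Normal prior and Normal likelihood with known variance, the posterior is Normal; its mode equals its mean, the precision-weighted average.
Prior precision 1/σ₀² = 1/5 = 0.2; data precision n/σ² = 45/9 = 5.
μ̂ = (0.2·6 + 5·1.62) / (0.2 + 5) = 9.3/5.2 = 93/52 ≈ 1.788.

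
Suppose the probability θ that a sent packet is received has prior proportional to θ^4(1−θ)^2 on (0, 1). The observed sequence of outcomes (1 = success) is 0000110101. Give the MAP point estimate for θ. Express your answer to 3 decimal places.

The prior density ∝ θ^4(1−θ)^2 is the kernel of Beta(5, 3).
Data: 4 successes in 10 trials (from the sequence). The binomial likelihood contributes θ^4(1−θ)^6, so the posterior is Beta(5+4, 3+6) = Beta(9, 9).
For Beta(a, b) with a, b > 1 the mode is (a−1)/(a+b−2) = 8/16 ≈ 0.500.

θ̂_MAP = 0.500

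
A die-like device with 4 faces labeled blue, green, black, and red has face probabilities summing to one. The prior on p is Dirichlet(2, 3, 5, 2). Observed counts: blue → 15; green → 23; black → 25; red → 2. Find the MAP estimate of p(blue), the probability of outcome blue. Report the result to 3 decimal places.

MAP estimate of p(blue) = 0.219

The posterior is Dirichlet(αᵢ + nᵢ) = Dirichlet(17, 26, 30, 4).
For a Dirichlet(a₁,…,a_K) with all aᵢ > 1, the mode has j-th component (aⱼ − 1)/(Σaᵢ − K).
Here Σaᵢ = 77 and K = 4, so p(blue) = (17 − 1)/(77 − 4) = 16/73 ≈ 0.219.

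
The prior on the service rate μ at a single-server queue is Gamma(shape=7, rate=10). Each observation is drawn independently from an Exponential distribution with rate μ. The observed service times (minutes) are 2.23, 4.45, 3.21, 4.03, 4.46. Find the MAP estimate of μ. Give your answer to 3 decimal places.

μ̂_MAP = 0.388

The Exponential(rate=μ) likelihood is ∝ μ^n e^(−μΣtᵢ). Here n = 5 and Σtᵢ = 2.23 + 4.45 + 3.21 + 4.03 + 4.46 = 18.38.
Posterior ∝ μ^6e^(−10μ) · μ^5e^(−18.38μ) = μ^11e^(−28.38μ), i.e. Gamma(12, 28.38).
Mode = (a−1)/b = 11/28.38 ≈ 0.388.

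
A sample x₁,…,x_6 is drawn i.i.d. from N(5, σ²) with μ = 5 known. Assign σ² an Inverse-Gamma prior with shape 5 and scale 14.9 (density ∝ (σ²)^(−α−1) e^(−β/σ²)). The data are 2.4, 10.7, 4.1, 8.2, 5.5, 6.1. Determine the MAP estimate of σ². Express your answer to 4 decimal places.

Sum of squared deviations about the known mean: SS = (2.4−5)² + (10.7−5)² + (4.1−5)² + (8.2−5)² + (5.5−5)² + (6.1−5)² = 51.76.
The Normal likelihood contributes (σ²)^(−n/2) exp(−SS/(2σ²)), so the posterior is Inverse-Gamma(α + n/2, β + SS/2) = Inverse-Gamma(8, 40.78).
The mode of Inverse-Gamma(a, b) is b/(a+1) = 40.78/9 ≈ 4.5311.

σ̂²_MAP = 4.5311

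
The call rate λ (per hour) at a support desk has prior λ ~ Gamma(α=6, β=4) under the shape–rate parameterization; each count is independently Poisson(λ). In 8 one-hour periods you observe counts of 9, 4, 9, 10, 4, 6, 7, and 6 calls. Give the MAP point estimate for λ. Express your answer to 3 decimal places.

Σxᵢ = 9+4+9+10+4+6+7+6 = 55, with n = 8.
Posterior ∝ λ^5e^(−4λ) · λ^55e^(−8λ) = λ^60e^(−12λ), i.e. Gamma(shape=61, rate=12).
The mode of a Gamma(a, b) with a ≥ 1 (shape–rate) is (a−1)/b = 60/12 ≈ 5.000.

λ̂_MAP = 5.000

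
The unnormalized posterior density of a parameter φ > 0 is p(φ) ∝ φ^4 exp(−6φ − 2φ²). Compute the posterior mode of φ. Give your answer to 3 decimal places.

φ̂_MAP = 0.500

ℓ'(φ) = 4/φ − 6 − 4φ. Setting this to zero and multiplying by φ: 4φ² + 6φ − 4 = 0.
φ = (−6 + √(6² + 4·4·4)) / (2·4) = (−6 + √100) / 8 = (−6 + 10)/8 = 1/2.
ℓ''(φ) = −4/φ² − 4 < 0, confirming a maximum.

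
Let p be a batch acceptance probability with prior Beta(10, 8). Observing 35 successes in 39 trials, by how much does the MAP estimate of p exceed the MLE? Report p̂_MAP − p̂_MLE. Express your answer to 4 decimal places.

Posterior is Beta(45, 12); MAP = (45−1)/(57−2) = 44/55 ≈ 0.80000.
MLE ignores the prior: p̂_MLE = k/n = 35/39 ≈ 0.89744.
Difference = 44/55 − 35/39 = -19/195 ≈ -0.0974.

MAP − MLE = -0.0974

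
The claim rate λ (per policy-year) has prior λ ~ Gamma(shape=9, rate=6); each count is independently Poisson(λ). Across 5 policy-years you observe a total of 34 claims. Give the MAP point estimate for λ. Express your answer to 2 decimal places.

Σxᵢ = 34, n = 5.
Posterior ∝ λ^8e^(−6λ) · λ^34e^(−5λ) = λ^42e^(−11λ), i.e. Gamma(shape=43, rate=11).
The mode of a Gamma(a, b) with a ≥ 1 (shape–rate) is (a−1)/b = 42/11 ≈ 3.82.

λ̂_MAP = 3.82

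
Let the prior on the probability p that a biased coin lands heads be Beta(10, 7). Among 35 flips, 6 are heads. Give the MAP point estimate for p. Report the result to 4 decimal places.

p̂_MAP = 0.3000

Prior: Beta(10, 7).
Data: 6 successes in 35 trials. The binomial likelihood contributes p^6(1−p)^29, so the posterior is Beta(10+6, 7+29) = Beta(16, 36).
For Beta(a, b) with a, b > 1 the mode is (a−1)/(a+b−2) = 15/50 ≈ 0.3000.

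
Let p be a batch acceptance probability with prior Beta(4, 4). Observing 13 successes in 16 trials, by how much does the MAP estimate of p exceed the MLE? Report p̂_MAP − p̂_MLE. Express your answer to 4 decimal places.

Posterior is Beta(17, 7); MAP = (17−1)/(24−2) = 16/22 ≈ 0.72727.
MLE ignores the prior: p̂_MLE = k/n = 13/16 ≈ 0.81250.
Difference = 16/22 − 13/16 = -15/176 ≈ -0.0852.

MAP − MLE = -0.0852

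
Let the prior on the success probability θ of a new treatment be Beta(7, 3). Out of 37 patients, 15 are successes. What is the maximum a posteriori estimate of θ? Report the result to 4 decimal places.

Prior: Beta(7, 3).
Data: 15 successes in 37 trials. The binomial likelihood contributes θ^15(1−θ)^22, so the posterior is Beta(7+15, 3+22) = Beta(22, 25).
For Beta(a, b) with a, b > 1 the mode is (a−1)/(a+b−2) = 21/45 ≈ 0.4667.

θ̂_MAP = 0.4667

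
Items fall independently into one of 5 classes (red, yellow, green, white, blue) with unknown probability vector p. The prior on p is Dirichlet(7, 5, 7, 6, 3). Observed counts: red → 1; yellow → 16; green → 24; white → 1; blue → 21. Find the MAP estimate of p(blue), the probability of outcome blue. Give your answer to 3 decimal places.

MAP estimate of p(blue) = 0.267

The posterior is Dirichlet(αᵢ + nᵢ) = Dirichlet(8, 21, 31, 7, 24).
For a Dirichlet(a₁,…,a_K) with all aᵢ > 1, the mode has j-th component (aⱼ − 1)/(Σaᵢ − K).
Here Σaᵢ = 91 and K = 5, so p(blue) = (24 − 1)/(91 − 5) = 23/86 ≈ 0.267.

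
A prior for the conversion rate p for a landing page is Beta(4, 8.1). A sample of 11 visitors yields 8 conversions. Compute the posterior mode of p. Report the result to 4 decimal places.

p̂_MAP = 0.5213

Prior: Beta(4, 8.1).
Data: 8 successes in 11 trials. The binomial likelihood contributes p^8(1−p)^3, so the posterior is Beta(4+8, 8.1+3) = Beta(12, 11.1).
For Beta(a, b) with a, b > 1 the mode is (a−1)/(a+b−2) = 11/21.1 ≈ 0.5213.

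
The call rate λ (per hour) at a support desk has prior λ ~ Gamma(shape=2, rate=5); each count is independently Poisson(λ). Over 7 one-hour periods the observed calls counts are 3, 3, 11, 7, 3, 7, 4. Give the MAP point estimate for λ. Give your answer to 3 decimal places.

λ̂_MAP = 3.250

Σxᵢ = 3+3+11+7+3+7+4 = 38, with n = 7.
Posterior ∝ λe^(−5λ) · λ^38e^(−7λ) = λ^39e^(−12λ), i.e. Gamma(shape=40, rate=12).
The mode of a Gamma(a, b) with a ≥ 1 (shape–rate) is (a−1)/b = 39/12 ≈ 3.250.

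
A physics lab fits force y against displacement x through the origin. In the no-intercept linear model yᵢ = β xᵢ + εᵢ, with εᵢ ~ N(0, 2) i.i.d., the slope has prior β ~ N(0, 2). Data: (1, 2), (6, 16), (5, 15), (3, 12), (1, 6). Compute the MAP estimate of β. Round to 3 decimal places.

β̂_MAP = 2.945

log p(β | y) = −Σ(yᵢ − βxᵢ)²/(2·2) − β²/(2·2) + const.
Setting the derivative to zero: Σxᵢ(yᵢ − βxᵢ)/2 − β/2 = 0, so β = Σxᵢyᵢ / (Σxᵢ² + σ²/τ²).
Σxᵢyᵢ = 1·2 + 6·16 + 5·15 + 3·12 + 1·6 = 215; Σxᵢ² = 72; σ²/τ² = 1.
β̂_MAP = 215 / (72 + 1) = 215/73 ≈ 2.945.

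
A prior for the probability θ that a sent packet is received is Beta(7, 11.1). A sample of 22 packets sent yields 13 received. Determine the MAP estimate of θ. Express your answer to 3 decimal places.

Prior: Beta(7, 11.1).
Data: 13 successes in 22 trials. The binomial likelihood contributes θ^13(1−θ)^9, so the posterior is Beta(7+13, 11.1+9) = Beta(20, 20.1).
For Beta(a, b) with a, b > 1 the mode is (a−1)/(a+b−2) = 19/38.1 ≈ 0.499.

θ̂_MAP = 0.499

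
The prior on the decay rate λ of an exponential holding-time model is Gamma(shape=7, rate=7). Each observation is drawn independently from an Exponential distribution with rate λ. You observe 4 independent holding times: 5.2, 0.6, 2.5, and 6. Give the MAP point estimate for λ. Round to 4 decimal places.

λ̂_MAP = 0.4695

The Exponential(rate=λ) likelihood is ∝ λ^n e^(−λΣtᵢ). Here n = 4 and Σtᵢ = 5.2 + 0.6 + 2.5 + 6 = 14.3.
Posterior ∝ λ^6e^(−7λ) · λ^4e^(−14.3λ) = λ^10e^(−21.3λ), i.e. Gamma(11, 21.3).
Mode = (a−1)/b = 10/21.3 ≈ 0.4695.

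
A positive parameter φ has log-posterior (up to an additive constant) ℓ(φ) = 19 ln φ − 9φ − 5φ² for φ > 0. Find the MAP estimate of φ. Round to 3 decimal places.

ℓ'(φ) = 19/φ − 9 − 10φ. Setting this to zero and multiplying by φ: 10φ² + 9φ − 19 = 0.
φ = (−9 + √(9² + 4·10·19)) / (2·10) = (−9 + √841) / 20 = (−9 + 29)/20 = 1.
ℓ''(φ) = −19/φ² − 10 < 0, confirming a maximum.

φ̂_MAP = 1.000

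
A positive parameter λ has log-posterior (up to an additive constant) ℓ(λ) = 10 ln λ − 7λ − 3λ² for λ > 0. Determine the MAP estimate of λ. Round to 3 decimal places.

λ̂_MAP = 0.833

ℓ'(λ) = 10/λ − 7 − 6λ. Setting this to zero and multiplying by λ: 6λ² + 7λ − 10 = 0.
λ = (−7 + √(7² + 4·6·10)) / (2·6) = (−7 + √289) / 12 = (−7 + 17)/12 = 5/6.
ℓ''(λ) = −10/λ² − 6 < 0, confirming a maximum.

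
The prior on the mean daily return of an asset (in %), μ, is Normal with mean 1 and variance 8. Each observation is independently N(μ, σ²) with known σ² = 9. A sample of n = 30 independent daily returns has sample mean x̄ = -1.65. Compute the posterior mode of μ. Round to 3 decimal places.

μ̂_MAP = -1.554

n = 30, x̄ = -1.65.
For a Normal prior and Normal likelihood with known variance, the posterior is Normal; its mode equals its mean, the precision-weighted average.
Prior precision 1/σ₀² = 1/8 = 0.125; data precision n/σ² = 30/9 = 10/3.
μ̂ = (0.125·1 + (10/3)·(-1.65)) / (0.125 + 10/3) = (-5.375)/(83/24) = -129/83 ≈ -1.554.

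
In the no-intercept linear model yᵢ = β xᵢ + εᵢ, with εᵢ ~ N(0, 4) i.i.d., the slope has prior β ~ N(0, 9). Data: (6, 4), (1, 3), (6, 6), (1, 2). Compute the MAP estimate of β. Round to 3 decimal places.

log p(β | y) = −Σ(yᵢ − βxᵢ)²/(2·4) − β²/(2·9) + const.
Setting the derivative to zero: Σxᵢ(yᵢ − βxᵢ)/4 − β/9 = 0, so β = Σxᵢyᵢ / (Σxᵢ² + σ²/τ²).
Σxᵢyᵢ = 6·4 + 1·3 + 6·6 + 1·2 = 65; Σxᵢ² = 74; σ²/τ² = 4/9.
β̂_MAP = 65 / (74 + 4/9) = 65/(670/9) = 117/134 ≈ 0.873.

β̂_MAP = 0.873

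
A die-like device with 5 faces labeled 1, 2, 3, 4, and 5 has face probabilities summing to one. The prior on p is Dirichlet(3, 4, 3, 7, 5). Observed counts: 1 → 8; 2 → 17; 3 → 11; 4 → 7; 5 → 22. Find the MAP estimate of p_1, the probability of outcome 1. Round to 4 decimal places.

MAP estimate: 0.1220

The posterior is Dirichlet(αᵢ + nᵢ) = Dirichlet(11, 21, 14, 14, 27).
For a Dirichlet(a₁,…,a_K) with all aᵢ > 1, the mode has j-th component (aⱼ − 1)/(Σaᵢ − K).
Here Σaᵢ = 87 and K = 5, so p_1 = (11 − 1)/(87 − 5) = 10/82 ≈ 0.1220.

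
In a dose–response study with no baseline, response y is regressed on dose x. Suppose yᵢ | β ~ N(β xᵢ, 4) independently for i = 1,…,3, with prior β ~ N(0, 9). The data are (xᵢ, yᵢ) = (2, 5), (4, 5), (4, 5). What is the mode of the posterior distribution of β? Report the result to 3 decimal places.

β̂_MAP = 1.372

log p(β | y) = −Σ(yᵢ − βxᵢ)²/(2·4) − β²/(2·9) + const.
Setting the derivative to zero: Σxᵢ(yᵢ − βxᵢ)/4 − β/9 = 0, so β = Σxᵢyᵢ / (Σxᵢ² + σ²/τ²).
Σxᵢyᵢ = 2·5 + 4·5 + 4·5 = 50; Σxᵢ² = 36; σ²/τ² = 4/9.
β̂_MAP = 50 / (36 + 4/9) = 50/(328/9) = 225/164 ≈ 1.372.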